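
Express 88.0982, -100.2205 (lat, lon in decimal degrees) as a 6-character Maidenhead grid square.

DR98vc

Offset from 180°W / 90°S: lon 79.7795°, lat 178.0982°.
Field: lon ⌊79.7795/20⌋ = 3 → D; lat ⌊178.0982/10⌋ = 17 → R.
Square: lon ⌊19.7795/2⌋ = 9; lat ⌊8.0982/1⌋ = 8.
Subsquare: lon ⌊1.7795/0.0833333⌋ = 21 → v; lat ⌊0.0982/0.0416667⌋ = 2 → c.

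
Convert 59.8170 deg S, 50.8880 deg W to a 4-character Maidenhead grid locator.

Offset from 180°W / 90°S: lon 129.11°, lat 30.18°.
Field (20°×10°, letters A–R): lon ⌊129.11/20⌋ = 6 → G; lat ⌊30.18/10⌋ = 3 → D.
Square (2°×1°, digits 0–9): lon ⌊9.11/2⌋ = 4; lat ⌊0.18/1⌋ = 0.

GD40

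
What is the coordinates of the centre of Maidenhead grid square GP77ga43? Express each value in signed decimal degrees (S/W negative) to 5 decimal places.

Field G=6, P=15: +6·20° lon, +15·10° lat → SW at lon -60°, lat 60°.
Square 7, 7: +7·2° lon, +7·1° lat → SW at lon -46°, lat 67°.
Subsquare g=6, a=0: +6·0.0833333° lon, +0·0.0416667° lat → SW at lon -45.5°, lat 67°.
Extended square 4, 3: +4·0.00833333° lon, +3·0.00416667° lat → SW at lon -45.4667°, lat 67.0125°.
Cell spans 0.00833333° lon × 0.00416667° lat. Centre is SW corner plus half of each.
latitude 67.01458, longitude -45.46250.

67.01458, -45.46250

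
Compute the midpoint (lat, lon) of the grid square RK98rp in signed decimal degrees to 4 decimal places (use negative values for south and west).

18.6458, 179.4583

Field R=17, K=10: +17·20° lon, +10·10° lat → SW at lon 160°, lat 10°.
Square 9, 8: +9·2° lon, +8·1° lat → SW at lon 178°, lat 18°.
Subsquare r=17, p=15: +17·0.0833333° lon, +15·0.0416667° lat → SW at lon 179.417°, lat 18.625°.
Cell spans 0.0833333° lon × 0.0416667° lat. Centre is SW corner plus half of each.
latitude 18.6458, longitude 179.4583.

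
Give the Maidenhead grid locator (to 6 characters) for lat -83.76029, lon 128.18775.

PA46cf

Add 180° to longitude and 90° to latitude: 308.1877, 6.2397.
Field: lon ⌊308.1877/20⌋ = 15 → P; lat ⌊6.2397/10⌋ = 0 → A.
Square: lon ⌊8.1877/2⌋ = 4; lat ⌊6.2397/1⌋ = 6.
Subsquare: lon ⌊0.1877/0.0833333⌋ = 2 → c; lat ⌊0.2397/0.0416667⌋ = 5 → f.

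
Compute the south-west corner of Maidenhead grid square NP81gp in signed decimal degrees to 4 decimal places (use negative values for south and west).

61.6250, 96.5000

Field N=13, P=15: +13·20° lon, +15·10° lat → SW at lon 80°, lat 60°.
Square 8, 1: +8·2° lon, +1·1° lat → SW at lon 96°, lat 61°.
Subsquare g=6, p=15: +6·0.0833333° lon, +15·0.0416667° lat → SW at lon 96.5°, lat 61.625°.
latitude 61.6250, longitude 96.5000.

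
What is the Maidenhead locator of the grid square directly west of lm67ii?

LM67hi

Longitude subsquare i = 8; −1 → 7 = h.
The latitude characters are unchanged.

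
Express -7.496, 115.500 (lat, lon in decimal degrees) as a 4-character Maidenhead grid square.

OI72

Offset from 180°W / 90°S: lon 295.50°, lat 82.50°.
Field: lon ⌊295.50/20⌋ = 14 → O; lat ⌊82.50/10⌋ = 8 → I.
Square: lon ⌊15.50/2⌋ = 7; lat ⌊2.50/1⌋ = 2.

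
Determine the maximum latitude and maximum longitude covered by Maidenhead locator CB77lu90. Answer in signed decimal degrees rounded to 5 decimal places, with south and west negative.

Field C=2, B=1: +2·20° lon, +1·10° lat → SW at lon -140°, lat -80°.
Square 7, 7: +7·2° lon, +7·1° lat → SW at lon -126°, lat -73°.
Subsquare l=11, u=20: +11·0.0833333° lon, +20·0.0416667° lat → SW at lon -125.083°, lat -72.1667°.
Extended square 9, 0: +9·0.00833333° lon, +0·0.00416667° lat → SW at lon -125.008°, lat -72.1667°.
Cell spans 0.00833333° lon × 0.00416667° lat. NE corner is SW corner plus one full cell.
latitude -72.16250, longitude -125.00000.

-72.16250, -125.00000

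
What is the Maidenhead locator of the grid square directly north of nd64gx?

ND65ga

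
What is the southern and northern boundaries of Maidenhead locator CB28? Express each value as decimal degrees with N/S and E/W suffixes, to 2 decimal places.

Field C=2, B=1: +2·20° lon, +1·10° lat → SW at lon -140°, lat -80°.
Square 2, 8: +2·2° lon, +8·1° lat → SW at lon -136°, lat -72°.
Cell spans 2° lon × 1° lat.
south 72.00° S, north 71.00° S.

72.00° S, 71.00° S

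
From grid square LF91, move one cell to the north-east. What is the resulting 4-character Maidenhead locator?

MF02

Longitude square 9; +1 → 10, wraps to 0, carry into field.
Longitude field L = 11; +1 → 12 = M.
Latitude square 1; +1 → 2.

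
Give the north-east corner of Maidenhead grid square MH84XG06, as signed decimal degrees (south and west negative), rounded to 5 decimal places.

-15.72083, 77.92500

Field M=12, H=7: +12·20° lon, +7·10° lat → SW at lon 60°, lat -20°.
Square 8, 4: +8·2° lon, +4·1° lat → SW at lon 76°, lat -16°.
Subsquare x=23, g=6: +23·0.0833333° lon, +6·0.0416667° lat → SW at lon 77.9167°, lat -15.75°.
Extended square 0, 6: +0·0.00833333° lon, +6·0.00416667° lat → SW at lon 77.9167°, lat -15.725°.
Cell spans 0.00833333° lon × 0.00416667° lat. NE corner is SW corner plus one full cell.
latitude -15.72083, longitude 77.92500.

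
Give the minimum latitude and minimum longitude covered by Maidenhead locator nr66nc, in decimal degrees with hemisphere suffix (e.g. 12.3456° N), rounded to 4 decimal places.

86.0833° N, 93.0833° E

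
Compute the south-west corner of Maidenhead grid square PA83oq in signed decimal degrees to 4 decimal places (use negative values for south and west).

-86.3333, 137.1667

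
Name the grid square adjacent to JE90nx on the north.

JE91na

Latitude subsquare x = 23; +1 → 24, wraps to 0 = a, carry into square.
Latitude square 0; +1 → 1.
The longitude characters are unchanged.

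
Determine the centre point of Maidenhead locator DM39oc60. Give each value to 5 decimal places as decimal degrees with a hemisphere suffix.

39.08542° N, 112.77917° W

Field D=3, M=12: +3·20° lon, +12·10° lat → SW at lon -120°, lat 30°.
Square 3, 9: +3·2° lon, +9·1° lat → SW at lon -114°, lat 39°.
Subsquare o=14, c=2: +14·0.0833333° lon, +2·0.0416667° lat → SW at lon -112.833°, lat 39.0833°.
Extended square 6, 0: +6·0.00833333° lon, +0·0.00416667° lat → SW at lon -112.783°, lat 39.0833°.
Cell spans 0.00833333° lon × 0.00416667° lat. Centre is SW corner plus half of each.
latitude 39.08542° N, longitude 112.77917° W.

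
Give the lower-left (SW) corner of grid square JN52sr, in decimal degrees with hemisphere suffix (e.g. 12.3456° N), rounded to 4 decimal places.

42.7083° N, 11.5000° E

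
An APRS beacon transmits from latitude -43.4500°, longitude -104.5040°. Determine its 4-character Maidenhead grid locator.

DE76

Shift to the Maidenhead origin (180°W, 90°S): lon 75.50, lat 46.55.
Field (20°×10°, letters A–R): lon ⌊75.50/20⌋ = 3 → D; lat ⌊46.55/10⌋ = 4 → E.
Square (2°×1°, digits 0–9): lon ⌊15.50/2⌋ = 7; lat ⌊6.55/1⌋ = 6.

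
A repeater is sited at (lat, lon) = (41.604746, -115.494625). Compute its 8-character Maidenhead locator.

Shift to the Maidenhead origin (180°W, 90°S): lon 64.50538, lat 131.60475.
Field: 64.50538/20 → 3 → D, 131.60475/10 → 13 → N; chars DN.
Square: 4.50538/2 → 2, 1.60475/1 → 1; chars 21.
Subsquare: 0.50538/0.0833333 → 6 → g, 0.60475/0.0416667 → 14 → o; chars go.
Extended square: 0.00538/0.00833333 → 0, 0.02141/0.00416667 → 5; chars 05.

DN21go05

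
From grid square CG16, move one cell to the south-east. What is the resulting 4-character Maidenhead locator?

Longitude square 1; +1 → 2.
Latitude square 6; −1 → 5.

CG25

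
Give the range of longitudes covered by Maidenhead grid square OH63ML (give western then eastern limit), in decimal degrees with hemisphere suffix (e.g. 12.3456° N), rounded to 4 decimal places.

Field O=14, H=7: +14·20° lon, +7·10° lat → SW at lon 100°, lat -20°.
Square 6, 3: +6·2° lon, +3·1° lat → SW at lon 112°, lat -17°.
Subsquare m=12, l=11: +12·0.0833333° lon, +11·0.0416667° lat → SW at lon 113°, lat -16.5417°.
Cell spans 0.0833333° lon × 0.0416667° lat.
west 113.0000° E, east 113.0833° E.

113.0000° E, 113.0833° E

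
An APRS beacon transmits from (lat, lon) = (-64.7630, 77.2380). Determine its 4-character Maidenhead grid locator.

MC85

Offset from 180°W / 90°S: lon 257.24°, lat 25.24°.
Field: 257.24/20 → 12 → M, 25.24/10 → 2 → C; chars MC.
Square: 17.24/2 → 8, 5.24/1 → 5; chars 85.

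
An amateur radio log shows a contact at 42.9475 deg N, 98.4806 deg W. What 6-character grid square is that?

EN02sw

Offset from 180°W / 90°S: lon 81.5194°, lat 132.9475°.
Field: lon ⌊81.5194/20⌋ = 4 → E; lat ⌊132.9475/10⌋ = 13 → N.
Square: lon ⌊1.5194/2⌋ = 0; lat ⌊2.9475/1⌋ = 2.
Subsquare: lon ⌊1.5194/0.0833333⌋ = 18 → s; lat ⌊0.9475/0.0416667⌋ = 22 → w.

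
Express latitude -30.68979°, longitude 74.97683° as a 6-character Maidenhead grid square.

MF79lh

Offset from 180°W / 90°S: lon 254.9768°, lat 59.3102°.
Field: 254.9768/20 → 12 → M, 59.3102/10 → 5 → F; chars MF.
Square: 14.9768/2 → 7, 9.3102/1 → 9; chars 79.
Subsquare: 0.9768/0.0833333 → 11 → l, 0.3102/0.0416667 → 7 → h; chars lh.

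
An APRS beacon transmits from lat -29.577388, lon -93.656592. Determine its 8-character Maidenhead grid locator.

Add 180° to longitude and 90° to latitude: 86.34341, 60.42261.
Field (20°×10°, letters A–R): lon ⌊86.34341/20⌋ = 4 → E; lat ⌊60.42261/10⌋ = 6 → G.
Square (2°×1°, digits 0–9): lon ⌊6.34341/2⌋ = 3; lat ⌊0.42261/1⌋ = 0.
Subsquare (5′×2.5′, letters a–x): lon ⌊0.34341/0.0833333⌋ = 4 → e; lat ⌊0.42261/0.0416667⌋ = 10 → k.
Extended square (30″×15″, digits 0–9): lon ⌊0.01007/0.00833333⌋ = 1; lat ⌊0.00595/0.00416667⌋ = 1.

EG30ek11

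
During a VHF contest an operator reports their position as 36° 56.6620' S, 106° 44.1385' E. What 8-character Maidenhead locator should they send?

Shift to the Maidenhead origin (180°W, 90°S): lon 286.73564, lat 53.05563.
Field: 286.73564/20 → 14 → O, 53.05563/10 → 5 → F; chars OF.
Square: 6.73564/2 → 3, 3.05563/1 → 3; chars 33.
Subsquare: 0.73564/0.0833333 → 8 → i, 0.05563/0.0416667 → 1 → b; chars ib.
Extended square: 0.06897/0.00833333 → 8, 0.01397/0.00416667 → 3; chars 83.

OF33ib83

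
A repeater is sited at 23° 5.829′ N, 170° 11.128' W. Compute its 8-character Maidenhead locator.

Offset from 180°W / 90°S: lon 9.81453°, lat 113.09715°.
Field: 9.81453/20 → 0 → A, 113.09715/10 → 11 → L; chars AL.
Square: 9.81453/2 → 4, 3.09715/1 → 3; chars 43.
Subsquare: 1.81453/0.0833333 → 21 → v, 0.09715/0.0416667 → 2 → c; chars vc.
Extended square: 0.06453/0.00833333 → 7, 0.01382/0.00416667 → 3; chars 73.

AL43vc73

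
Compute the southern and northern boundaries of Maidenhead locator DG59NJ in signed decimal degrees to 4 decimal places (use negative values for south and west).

-20.6250, -20.5833

Field D=3, G=6: +3·20° lon, +6·10° lat → SW at lon -120°, lat -30°.
Square 5, 9: +5·2° lon, +9·1° lat → SW at lon -110°, lat -21°.
Subsquare n=13, j=9: +13·0.0833333° lon, +9·0.0416667° lat → SW at lon -108.917°, lat -20.625°.
Cell spans 0.0833333° lon × 0.0416667° lat.
south -20.6250, north -20.5833.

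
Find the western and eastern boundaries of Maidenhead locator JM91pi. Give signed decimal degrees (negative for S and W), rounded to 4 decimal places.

19.2500, 19.3333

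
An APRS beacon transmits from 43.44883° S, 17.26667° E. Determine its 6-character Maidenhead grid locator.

Shift to the Maidenhead origin (180°W, 90°S): lon 197.2667, lat 46.5512.
Field: 197.2667/20 → 9 → J, 46.5512/10 → 4 → E; chars JE.
Square: 17.2667/2 → 8, 6.5512/1 → 6; chars 86.
Subsquare: 1.2667/0.0833333 → 15 → p, 0.5512/0.0416667 → 13 → n; chars pn.

JE86pn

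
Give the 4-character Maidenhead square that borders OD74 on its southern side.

Latitude square 4; −1 → 3.
The longitude characters are unchanged.

OD73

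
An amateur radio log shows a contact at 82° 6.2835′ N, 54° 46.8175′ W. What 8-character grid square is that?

Offset from 180°W / 90°S: lon 125.21971°, lat 172.10473°.
Field: lon ⌊125.21971/20⌋ = 6 → G; lat ⌊172.10473/10⌋ = 17 → R.
Square: lon ⌊5.21971/2⌋ = 2; lat ⌊2.10473/1⌋ = 2.
Subsquare: lon ⌊1.21971/0.0833333⌋ = 14 → o; lat ⌊0.10473/0.0416667⌋ = 2 → c.
Extended square: lon ⌊0.05304/0.00833333⌋ = 6; lat ⌊0.02139/0.00416667⌋ = 5.

GR22oc65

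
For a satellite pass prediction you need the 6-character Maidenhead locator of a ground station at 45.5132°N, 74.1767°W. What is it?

FN25vm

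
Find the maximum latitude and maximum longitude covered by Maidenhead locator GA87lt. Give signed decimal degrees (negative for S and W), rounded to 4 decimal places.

-82.1667, -43.0000

Field G=6, A=0: +6·20° lon, +0·10° lat → SW at lon -60°, lat -90°.
Square 8, 7: +8·2° lon, +7·1° lat → SW at lon -44°, lat -83°.
Subsquare l=11, t=19: +11·0.0833333° lon, +19·0.0416667° lat → SW at lon -43.0833°, lat -82.2083°.
Cell spans 0.0833333° lon × 0.0416667° lat. NE corner is SW corner plus one full cell.
latitude -82.1667, longitude -43.0000.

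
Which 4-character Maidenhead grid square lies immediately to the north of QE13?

QE14

Latitude square 3; +1 → 4.
The longitude characters are unchanged.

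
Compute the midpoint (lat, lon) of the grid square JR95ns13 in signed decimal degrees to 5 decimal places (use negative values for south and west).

Field J=9, R=17: +9·20° lon, +17·10° lat → SW at lon 0°, lat 80°.
Square 9, 5: +9·2° lon, +5·1° lat → SW at lon 18°, lat 85°.
Subsquare n=13, s=18: +13·0.0833333° lon, +18·0.0416667° lat → SW at lon 19.0833°, lat 85.75°.
Extended square 1, 3: +1·0.00833333° lon, +3·0.00416667° lat → SW at lon 19.0917°, lat 85.7625°.
Cell spans 0.00833333° lon × 0.00416667° lat. Centre is SW corner plus half of each.
latitude 85.76458, longitude 19.09583.

85.76458, 19.09583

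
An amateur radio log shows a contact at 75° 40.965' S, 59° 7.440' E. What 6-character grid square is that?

LB94nh

Offset from 180°W / 90°S: lon 239.1240°, lat 14.3173°.
Field: 239.1240/20 → 11 → L, 14.3173/10 → 1 → B; chars LB.
Square: 19.1240/2 → 9, 4.3173/1 → 4; chars 94.
Subsquare: 1.1240/0.0833333 → 13 → n, 0.3173/0.0416667 → 7 → h; chars nh.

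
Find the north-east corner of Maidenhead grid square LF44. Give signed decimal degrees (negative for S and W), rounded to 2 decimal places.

Field L=11, F=5: +11·20° lon, +5·10° lat → SW at lon 40°, lat -40°.
Square 4, 4: +4·2° lon, +4·1° lat → SW at lon 48°, lat -36°.
Cell spans 2° lon × 1° lat. NE corner is SW corner plus one full cell.
latitude -35.00, longitude 50.00.

-35.00, 50.00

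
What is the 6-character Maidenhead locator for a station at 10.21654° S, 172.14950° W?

AH39ws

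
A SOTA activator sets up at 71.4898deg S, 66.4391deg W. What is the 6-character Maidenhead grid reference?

FB68sm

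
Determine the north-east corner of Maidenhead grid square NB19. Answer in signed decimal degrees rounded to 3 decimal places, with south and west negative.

-70.000, 84.000

Field N=13, B=1: +13·20° lon, +1·10° lat → SW at lon 80°, lat -80°.
Square 1, 9: +1·2° lon, +9·1° lat → SW at lon 82°, lat -71°.
Cell spans 2° lon × 1° lat. NE corner is SW corner plus one full cell.
latitude -70.000, longitude 84.000.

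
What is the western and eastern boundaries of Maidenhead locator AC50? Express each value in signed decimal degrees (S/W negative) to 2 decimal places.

-170.00, -168.00

Field A=0, C=2: +0·20° lon, +2·10° lat → SW at lon -180°, lat -70°.
Square 5, 0: +5·2° lon, +0·1° lat → SW at lon -170°, lat -70°.
Cell spans 2° lon × 1° lat.
west -170.00, east -168.00.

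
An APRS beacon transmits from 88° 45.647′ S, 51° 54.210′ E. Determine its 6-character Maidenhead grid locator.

LA51wf

Add 180° to longitude and 90° to latitude: 231.9035, 1.2392.
Field (20°×10°, letters A–R): lon ⌊231.9035/20⌋ = 11 → L; lat ⌊1.2392/10⌋ = 0 → A.
Square (2°×1°, digits 0–9): lon ⌊11.9035/2⌋ = 5; lat ⌊1.2392/1⌋ = 1.
Subsquare (5′×2.5′, letters a–x): lon ⌊1.9035/0.0833333⌋ = 22 → w; lat ⌊0.2392/0.0416667⌋ = 5 → f.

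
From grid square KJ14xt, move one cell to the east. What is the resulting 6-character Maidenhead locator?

Longitude subsquare x = 23; +1 → 24, wraps to 0 = a, carry into square.
Longitude square 1; +1 → 2.
The latitude characters are unchanged.

KJ24at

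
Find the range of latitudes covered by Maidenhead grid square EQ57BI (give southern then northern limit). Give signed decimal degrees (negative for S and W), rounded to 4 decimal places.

Field E=4, Q=16: +4·20° lon, +16·10° lat → SW at lon -100°, lat 70°.
Square 5, 7: +5·2° lon, +7·1° lat → SW at lon -90°, lat 77°.
Subsquare b=1, i=8: +1·0.0833333° lon, +8·0.0416667° lat → SW at lon -89.9167°, lat 77.3333°.
Cell spans 0.0833333° lon × 0.0416667° lat.
south 77.3333, north 77.3750.

77.3333, 77.3750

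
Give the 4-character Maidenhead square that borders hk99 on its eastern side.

IK09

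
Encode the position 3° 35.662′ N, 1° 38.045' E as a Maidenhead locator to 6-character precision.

JJ03to

Offset from 180°W / 90°S: lon 181.6341°, lat 93.5944°.
Field: lon ⌊181.6341/20⌋ = 9 → J; lat ⌊93.5944/10⌋ = 9 → J.
Square: lon ⌊1.6341/2⌋ = 0; lat ⌊3.5944/1⌋ = 3.
Subsquare: lon ⌊1.6341/0.0833333⌋ = 19 → t; lat ⌊0.5944/0.0416667⌋ = 14 → o.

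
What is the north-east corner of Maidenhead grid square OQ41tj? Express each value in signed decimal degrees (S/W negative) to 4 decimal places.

71.4167, 109.6667

Field O=14, Q=16: +14·20° lon, +16·10° lat → SW at lon 100°, lat 70°.
Square 4, 1: +4·2° lon, +1·1° lat → SW at lon 108°, lat 71°.
Subsquare t=19, j=9: +19·0.0833333° lon, +9·0.0416667° lat → SW at lon 109.583°, lat 71.375°.
Cell spans 0.0833333° lon × 0.0416667° lat. NE corner is SW corner plus one full cell.
latitude 71.4167, longitude 109.6667.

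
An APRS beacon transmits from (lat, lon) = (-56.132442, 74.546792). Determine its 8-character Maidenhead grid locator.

MD73gu58

Shift to the Maidenhead origin (180°W, 90°S): lon 254.54679, lat 33.86756.
Field: lon ⌊254.54679/20⌋ = 12 → M; lat ⌊33.86756/10⌋ = 3 → D.
Square: lon ⌊14.54679/2⌋ = 7; lat ⌊3.86756/1⌋ = 3.
Subsquare: lon ⌊0.54679/0.0833333⌋ = 6 → g; lat ⌊0.86756/0.0416667⌋ = 20 → u.
Extended square: lon ⌊0.04679/0.00833333⌋ = 5; lat ⌊0.03422/0.00416667⌋ = 8.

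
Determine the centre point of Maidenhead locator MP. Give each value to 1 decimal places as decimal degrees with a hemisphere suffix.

Field M=12, P=15: +12·20° lon, +15·10° lat → SW at lon 60°, lat 60°.
Cell spans 20° lon × 10° lat. Centre is SW corner plus half of each.
latitude 65.0° N, longitude 70.0° E.

65.0° N, 70.0° E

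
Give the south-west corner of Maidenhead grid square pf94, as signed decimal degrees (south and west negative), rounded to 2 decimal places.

-36.00, 138.00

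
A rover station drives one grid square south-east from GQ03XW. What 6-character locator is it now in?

GQ13av

Longitude subsquare x = 23; +1 → 24, wraps to 0 = a, carry into square.
Longitude square 0; +1 → 1.
Latitude subsquare w = 22; −1 → 21 = v.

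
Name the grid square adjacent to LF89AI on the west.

LF79xi

Longitude subsquare a = 0; −1 → -1, wraps to 23 = x, carry into square.
Longitude square 8; −1 → 7.
The latitude characters are unchanged.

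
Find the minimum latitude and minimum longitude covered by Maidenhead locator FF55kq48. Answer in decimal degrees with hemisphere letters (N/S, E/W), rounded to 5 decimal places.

34.30000° S, 69.13333° W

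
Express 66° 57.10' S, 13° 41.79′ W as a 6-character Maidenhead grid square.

Offset from 180°W / 90°S: lon 166.3035°, lat 23.0483°.
Field: 166.3035/20 → 8 → I, 23.0483/10 → 2 → C; chars IC.
Square: 6.3035/2 → 3, 3.0483/1 → 3; chars 33.
Subsquare: 0.3035/0.0833333 → 3 → d, 0.0483/0.0416667 → 1 → b; chars db.

IC33db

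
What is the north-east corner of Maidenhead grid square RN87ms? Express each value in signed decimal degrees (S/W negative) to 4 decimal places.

Field R=17, N=13: +17·20° lon, +13·10° lat → SW at lon 160°, lat 40°.
Square 8, 7: +8·2° lon, +7·1° lat → SW at lon 176°, lat 47°.
Subsquare m=12, s=18: +12·0.0833333° lon, +18·0.0416667° lat → SW at lon 177°, lat 47.75°.
Cell spans 0.0833333° lon × 0.0416667° lat. NE corner is SW corner plus one full cell.
latitude 47.7917, longitude 177.0833.

47.7917, 177.0833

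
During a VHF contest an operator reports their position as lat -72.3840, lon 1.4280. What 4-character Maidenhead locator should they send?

JB07

Offset from 180°W / 90°S: lon 181.43°, lat 17.62°.
Field: 181.43/20 → 9 → J, 17.62/10 → 1 → B; chars JB.
Square: 1.43/2 → 0, 7.62/1 → 7; chars 07.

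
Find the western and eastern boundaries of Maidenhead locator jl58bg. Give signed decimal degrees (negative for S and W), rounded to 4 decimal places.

10.0833, 10.1667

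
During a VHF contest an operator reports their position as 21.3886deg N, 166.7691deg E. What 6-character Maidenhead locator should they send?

RL31jj

Add 180° to longitude and 90° to latitude: 346.7691, 111.3886.
Field: lon ⌊346.7691/20⌋ = 17 → R; lat ⌊111.3886/10⌋ = 11 → L.
Square: lon ⌊6.7691/2⌋ = 3; lat ⌊1.3886/1⌋ = 1.
Subsquare: lon ⌊0.7691/0.0833333⌋ = 9 → j; lat ⌊0.3886/0.0416667⌋ = 9 → j.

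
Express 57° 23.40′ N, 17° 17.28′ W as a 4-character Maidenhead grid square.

IO17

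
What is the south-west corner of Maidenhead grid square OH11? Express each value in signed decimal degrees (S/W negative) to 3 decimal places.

-19.000, 102.000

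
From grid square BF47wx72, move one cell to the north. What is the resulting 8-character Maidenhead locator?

BF47wx73

Latitude extended square 2; +1 → 3.
The longitude characters are unchanged.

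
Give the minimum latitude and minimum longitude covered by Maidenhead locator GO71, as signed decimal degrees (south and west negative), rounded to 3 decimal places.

51.000, -46.000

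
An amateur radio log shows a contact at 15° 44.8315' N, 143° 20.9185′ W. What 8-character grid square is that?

BK85hr89

Shift to the Maidenhead origin (180°W, 90°S): lon 36.65136, lat 105.74719.
Field: 36.65136/20 → 1 → B, 105.74719/10 → 10 → K; chars BK.
Square: 16.65136/2 → 8, 5.74719/1 → 5; chars 85.
Subsquare: 0.65136/0.0833333 → 7 → h, 0.74719/0.0416667 → 17 → r; chars hr.
Extended square: 0.06802/0.00833333 → 8, 0.03886/0.00416667 → 9; chars 89.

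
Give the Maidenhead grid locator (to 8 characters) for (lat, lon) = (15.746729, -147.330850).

BK65ir09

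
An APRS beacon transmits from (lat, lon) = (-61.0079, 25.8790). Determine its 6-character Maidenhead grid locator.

KC28wx

Add 180° to longitude and 90° to latitude: 205.8790, 28.9921.
Field: lon ⌊205.8790/20⌋ = 10 → K; lat ⌊28.9921/10⌋ = 2 → C.
Square: lon ⌊5.8790/2⌋ = 2; lat ⌊8.9921/1⌋ = 8.
Subsquare: lon ⌊1.8790/0.0833333⌋ = 22 → w; lat ⌊0.9921/0.0416667⌋ = 23 → x.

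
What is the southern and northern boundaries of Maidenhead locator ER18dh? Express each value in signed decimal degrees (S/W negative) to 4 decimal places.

88.2917, 88.3333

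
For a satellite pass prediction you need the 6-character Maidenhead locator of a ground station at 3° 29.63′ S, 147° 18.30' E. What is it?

QI36pm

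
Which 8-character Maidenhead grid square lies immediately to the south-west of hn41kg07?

Longitude extended square 0; −1 → -1, wraps to 9, carry into subsquare.
Longitude subsquare k = 10; −1 → 9 = j.
Latitude extended square 7; −1 → 6.

HN41jg96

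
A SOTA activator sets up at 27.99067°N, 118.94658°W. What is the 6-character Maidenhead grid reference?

DL07mx

Offset from 180°W / 90°S: lon 61.0534°, lat 117.9907°.
Field (20°×10°, letters A–R): 61.0534/20 → 3 → D, 117.9907/10 → 11 → L; chars DL.
Square (2°×1°, digits 0–9): 1.0534/2 → 0, 7.9907/1 → 7; chars 07.
Subsquare (5′×2.5′, letters a–x): 1.0534/0.0833333 → 12 → m, 0.9907/0.0416667 → 23 → x; chars mx.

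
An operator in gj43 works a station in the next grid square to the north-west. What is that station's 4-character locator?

GJ34

Longitude square 4; −1 → 3.
Latitude square 3; +1 → 4.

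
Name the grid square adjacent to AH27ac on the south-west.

AH17xb

Longitude subsquare a = 0; −1 → -1, wraps to 23 = x, carry into square.
Longitude square 2; −1 → 1.
Latitude subsquare c = 2; −1 → 1 = b.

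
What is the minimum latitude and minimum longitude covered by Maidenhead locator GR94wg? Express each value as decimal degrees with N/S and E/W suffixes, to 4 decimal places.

84.2500° N, 40.1667° W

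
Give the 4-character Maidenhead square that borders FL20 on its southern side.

FK29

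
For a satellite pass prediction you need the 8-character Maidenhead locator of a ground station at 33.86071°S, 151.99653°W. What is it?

Shift to the Maidenhead origin (180°W, 90°S): lon 28.00347, lat 56.13929.
Field (20°×10°, letters A–R): lon ⌊28.00347/20⌋ = 1 → B; lat ⌊56.13929/10⌋ = 5 → F.
Square (2°×1°, digits 0–9): lon ⌊8.00347/2⌋ = 4; lat ⌊6.13929/1⌋ = 6.
Subsquare (5′×2.5′, letters a–x): lon ⌊0.00347/0.0833333⌋ = 0 → a; lat ⌊0.13929/0.0416667⌋ = 3 → d.
Extended square (30″×15″, digits 0–9): lon ⌊0.00347/0.00833333⌋ = 0; lat ⌊0.01429/0.00416667⌋ = 3.

BF46ad03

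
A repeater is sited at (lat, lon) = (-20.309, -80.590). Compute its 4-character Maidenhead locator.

EG99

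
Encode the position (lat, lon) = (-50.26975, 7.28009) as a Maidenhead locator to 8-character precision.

JD39pr35

Add 180° to longitude and 90° to latitude: 187.28009, 39.73025.
Field: 187.28009/20 → 9 → J, 39.73025/10 → 3 → D; chars JD.
Square: 7.28009/2 → 3, 9.73025/1 → 9; chars 39.
Subsquare: 1.28009/0.0833333 → 15 → p, 0.73025/0.0416667 → 17 → r; chars pr.
Extended square: 0.03009/0.00833333 → 3, 0.02192/0.00416667 → 5; chars 35.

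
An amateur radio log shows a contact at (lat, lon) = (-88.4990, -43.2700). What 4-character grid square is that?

Add 180° to longitude and 90° to latitude: 136.73, 1.50.
Field: 136.73/20 → 6 → G, 1.50/10 → 0 → A; chars GA.
Square: 16.73/2 → 8, 1.50/1 → 1; chars 81.

GA81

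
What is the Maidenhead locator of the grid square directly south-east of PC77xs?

Longitude subsquare x = 23; +1 → 24, wraps to 0 = a, carry into square.
Longitude square 7; +1 → 8.
Latitude subsquare s = 18; −1 → 17 = r.

PC87ar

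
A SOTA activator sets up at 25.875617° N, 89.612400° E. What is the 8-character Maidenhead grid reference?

NL45tv30

Add 180° to longitude and 90° to latitude: 269.61240, 115.87562.
Field (20°×10°, letters A–R): 269.61240/20 → 13 → N, 115.87562/10 → 11 → L; chars NL.
Square (2°×1°, digits 0–9): 9.61240/2 → 4, 5.87562/1 → 5; chars 45.
Subsquare (5′×2.5′, letters a–x): 1.61240/0.0833333 → 19 → t, 0.87562/0.0416667 → 21 → v; chars tv.
Extended square (30″×15″, digits 0–9): 0.02907/0.00833333 → 3, 0.00062/0.00416667 → 0; chars 30.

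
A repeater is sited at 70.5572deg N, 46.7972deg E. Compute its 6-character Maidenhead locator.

Add 180° to longitude and 90° to latitude: 226.7972, 160.5572.
Field: lon ⌊226.7972/20⌋ = 11 → L; lat ⌊160.5572/10⌋ = 16 → Q.
Square: lon ⌊6.7972/2⌋ = 3; lat ⌊0.5572/1⌋ = 0.
Subsquare: lon ⌊0.7972/0.0833333⌋ = 9 → j; lat ⌊0.5572/0.0416667⌋ = 13 → n.

LQ30jn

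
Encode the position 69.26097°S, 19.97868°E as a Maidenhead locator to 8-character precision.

JC90xr77

Add 180° to longitude and 90° to latitude: 199.97868, 20.73903.
Field (20°×10°, letters A–R): lon ⌊199.97868/20⌋ = 9 → J; lat ⌊20.73903/10⌋ = 2 → C.
Square (2°×1°, digits 0–9): lon ⌊19.97868/2⌋ = 9; lat ⌊0.73903/1⌋ = 0.
Subsquare (5′×2.5′, letters a–x): lon ⌊1.97868/0.0833333⌋ = 23 → x; lat ⌊0.73903/0.0416667⌋ = 17 → r.
Extended square (30″×15″, digits 0–9): lon ⌊0.06201/0.00833333⌋ = 7; lat ⌊0.03070/0.00416667⌋ = 7.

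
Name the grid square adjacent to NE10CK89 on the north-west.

NE10cl70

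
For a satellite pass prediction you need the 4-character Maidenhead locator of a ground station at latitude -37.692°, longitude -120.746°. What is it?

Add 180° to longitude and 90° to latitude: 59.25, 52.31.
Field: lon ⌊59.25/20⌋ = 2 → C; lat ⌊52.31/10⌋ = 5 → F.
Square: lon ⌊19.25/2⌋ = 9; lat ⌊2.31/1⌋ = 2.

CF92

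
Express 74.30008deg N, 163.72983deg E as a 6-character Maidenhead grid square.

Offset from 180°W / 90°S: lon 343.7298°, lat 164.3001°.
Field: 343.7298/20 → 17 → R, 164.3001/10 → 16 → Q; chars RQ.
Square: 3.7298/2 → 1, 4.3001/1 → 4; chars 14.
Subsquare: 1.7298/0.0833333 → 20 → u, 0.3001/0.0416667 → 7 → h; chars uh.

RQ14uh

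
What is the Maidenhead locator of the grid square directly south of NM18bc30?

NM18bb39

Latitude extended square 0; −1 → -1, wraps to 9, carry into subsquare.
Latitude subsquare c = 2; −1 → 1 = b.
The longitude characters are unchanged.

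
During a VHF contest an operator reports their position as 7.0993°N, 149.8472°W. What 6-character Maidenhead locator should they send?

BJ57bc

Offset from 180°W / 90°S: lon 30.1528°, lat 97.0993°.
Field (20°×10°, letters A–R): lon ⌊30.1528/20⌋ = 1 → B; lat ⌊97.0993/10⌋ = 9 → J.
Square (2°×1°, digits 0–9): lon ⌊10.1528/2⌋ = 5; lat ⌊7.0993/1⌋ = 7.
Subsquare (5′×2.5′, letters a–x): lon ⌊0.1528/0.0833333⌋ = 1 → b; lat ⌊0.0993/0.0416667⌋ = 2 → c.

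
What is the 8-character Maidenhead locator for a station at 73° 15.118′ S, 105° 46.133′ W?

Shift to the Maidenhead origin (180°W, 90°S): lon 74.23112, lat 16.74803.
Field: 74.23112/20 → 3 → D, 16.74803/10 → 1 → B; chars DB.
Square: 14.23112/2 → 7, 6.74803/1 → 6; chars 76.
Subsquare: 0.23112/0.0833333 → 2 → c, 0.74803/0.0416667 → 17 → r; chars cr.
Extended square: 0.06445/0.00833333 → 7, 0.03970/0.00416667 → 9; chars 79.

DB76cr79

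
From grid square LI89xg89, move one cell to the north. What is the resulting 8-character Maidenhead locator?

LI89xh80

Latitude extended square 9; +1 → 10, wraps to 0, carry into subsquare.
Latitude subsquare g = 6; +1 → 7 = h.
The longitude characters are unchanged.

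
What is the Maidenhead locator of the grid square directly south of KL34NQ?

KL34np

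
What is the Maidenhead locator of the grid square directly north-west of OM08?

NM99

Longitude square 0; −1 → -1, wraps to 9, carry into field.
Longitude field O = 14; −1 → 13 = N.
Latitude square 8; +1 → 9.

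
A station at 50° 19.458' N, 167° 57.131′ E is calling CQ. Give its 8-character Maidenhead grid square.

Offset from 180°W / 90°S: lon 347.95218°, lat 140.32430°.
Field: 347.95218/20 → 17 → R, 140.32430/10 → 14 → O; chars RO.
Square: 7.95218/2 → 3, 0.32430/1 → 0; chars 30.
Subsquare: 1.95218/0.0833333 → 23 → x, 0.32430/0.0416667 → 7 → h; chars xh.
Extended square: 0.03552/0.00833333 → 4, 0.03263/0.00416667 → 7; chars 47.

RO30xh47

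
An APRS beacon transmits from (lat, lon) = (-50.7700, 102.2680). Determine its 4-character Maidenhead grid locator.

Add 180° to longitude and 90° to latitude: 282.27, 39.23.
Field: 282.27/20 → 14 → O, 39.23/10 → 3 → D; chars OD.
Square: 2.27/2 → 1, 9.23/1 → 9; chars 19.

OD19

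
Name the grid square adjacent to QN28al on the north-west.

QN18xm

Longitude subsquare a = 0; −1 → -1, wraps to 23 = x, carry into square.
Longitude square 2; −1 → 1.
Latitude subsquare l = 11; +1 → 12 = m.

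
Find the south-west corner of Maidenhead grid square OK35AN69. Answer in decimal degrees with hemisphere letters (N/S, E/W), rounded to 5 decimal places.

15.57917° N, 106.05000° E

Field O=14, K=10: +14·20° lon, +10·10° lat → SW at lon 100°, lat 10°.
Square 3, 5: +3·2° lon, +5·1° lat → SW at lon 106°, lat 15°.
Subsquare a=0, n=13: +0·0.0833333° lon, +13·0.0416667° lat → SW at lon 106°, lat 15.5417°.
Extended square 6, 9: +6·0.00833333° lon, +9·0.00416667° lat → SW at lon 106.05°, lat 15.5792°.
latitude 15.57917° N, longitude 106.05000° E.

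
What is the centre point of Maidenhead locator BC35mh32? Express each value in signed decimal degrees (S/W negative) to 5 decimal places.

-64.69792, -152.97083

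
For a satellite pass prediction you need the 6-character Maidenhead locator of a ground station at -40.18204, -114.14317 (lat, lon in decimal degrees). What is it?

DE29wt

Offset from 180°W / 90°S: lon 65.8568°, lat 49.8180°.
Field: lon ⌊65.8568/20⌋ = 3 → D; lat ⌊49.8180/10⌋ = 4 → E.
Square: lon ⌊5.8568/2⌋ = 2; lat ⌊9.8180/1⌋ = 9.
Subsquare: lon ⌊1.8568/0.0833333⌋ = 22 → w; lat ⌊0.8180/0.0416667⌋ = 19 → t.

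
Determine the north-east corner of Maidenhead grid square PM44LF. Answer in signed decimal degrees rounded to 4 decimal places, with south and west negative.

34.2500, 129.0000

Field P=15, M=12: +15·20° lon, +12·10° lat → SW at lon 120°, lat 30°.
Square 4, 4: +4·2° lon, +4·1° lat → SW at lon 128°, lat 34°.
Subsquare l=11, f=5: +11·0.0833333° lon, +5·0.0416667° lat → SW at lon 128.917°, lat 34.2083°.
Cell spans 0.0833333° lon × 0.0416667° lat. NE corner is SW corner plus one full cell.
latitude 34.2500, longitude 129.0000.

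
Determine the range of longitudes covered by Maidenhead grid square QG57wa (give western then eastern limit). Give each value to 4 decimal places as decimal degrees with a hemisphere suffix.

151.8333° E, 151.9167° E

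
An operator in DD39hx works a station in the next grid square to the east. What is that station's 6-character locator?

DD39ix

Longitude subsquare h = 7; +1 → 8 = i.
The latitude characters are unchanged.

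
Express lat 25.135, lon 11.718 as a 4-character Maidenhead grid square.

Shift to the Maidenhead origin (180°W, 90°S): lon 191.72, lat 115.14.
Field: lon ⌊191.72/20⌋ = 9 → J; lat ⌊115.14/10⌋ = 11 → L.
Square: lon ⌊11.72/2⌋ = 5; lat ⌊5.14/1⌋ = 5.

JL55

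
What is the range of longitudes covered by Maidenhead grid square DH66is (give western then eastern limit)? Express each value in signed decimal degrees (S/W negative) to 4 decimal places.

-107.3333, -107.2500

Field D=3, H=7: +3·20° lon, +7·10° lat → SW at lon -120°, lat -20°.
Square 6, 6: +6·2° lon, +6·1° lat → SW at lon -108°, lat -14°.
Subsquare i=8, s=18: +8·0.0833333° lon, +18·0.0416667° lat → SW at lon -107.333°, lat -13.25°.
Cell spans 0.0833333° lon × 0.0416667° lat.
west -107.3333, east -107.2500.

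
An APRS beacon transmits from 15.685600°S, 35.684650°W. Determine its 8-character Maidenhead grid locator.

HH24dh75

Add 180° to longitude and 90° to latitude: 144.31535, 74.31440.
Field (20°×10°, letters A–R): lon ⌊144.31535/20⌋ = 7 → H; lat ⌊74.31440/10⌋ = 7 → H.
Square (2°×1°, digits 0–9): lon ⌊4.31535/2⌋ = 2; lat ⌊4.31440/1⌋ = 4.
Subsquare (5′×2.5′, letters a–x): lon ⌊0.31535/0.0833333⌋ = 3 → d; lat ⌊0.31440/0.0416667⌋ = 7 → h.
Extended square (30″×15″, digits 0–9): lon ⌊0.06535/0.00833333⌋ = 7; lat ⌊0.02273/0.00416667⌋ = 5.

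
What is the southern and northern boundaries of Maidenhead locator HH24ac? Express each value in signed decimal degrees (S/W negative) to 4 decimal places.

Field H=7, H=7: +7·20° lon, +7·10° lat → SW at lon -40°, lat -20°.
Square 2, 4: +2·2° lon, +4·1° lat → SW at lon -36°, lat -16°.
Subsquare a=0, c=2: +0·0.0833333° lon, +2·0.0416667° lat → SW at lon -36°, lat -15.9167°.
Cell spans 0.0833333° lon × 0.0416667° lat.
south -15.9167, north -15.8750.

-15.9167, -15.8750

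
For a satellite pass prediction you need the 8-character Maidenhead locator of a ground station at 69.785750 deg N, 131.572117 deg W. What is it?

Offset from 180°W / 90°S: lon 48.42788°, lat 159.78575°.
Field (20°×10°, letters A–R): 48.42788/20 → 2 → C, 159.78575/10 → 15 → P; chars CP.
Square (2°×1°, digits 0–9): 8.42788/2 → 4, 9.78575/1 → 9; chars 49.
Subsquare (5′×2.5′, letters a–x): 0.42788/0.0833333 → 5 → f, 0.78575/0.0416667 → 18 → s; chars fs.
Extended square (30″×15″, digits 0–9): 0.01122/0.00833333 → 1, 0.03575/0.00416667 → 8; chars 18.

CP49fs18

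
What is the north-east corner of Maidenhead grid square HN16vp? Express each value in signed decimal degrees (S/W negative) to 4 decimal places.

46.6667, -36.1667

Field H=7, N=13: +7·20° lon, +13·10° lat → SW at lon -40°, lat 40°.
Square 1, 6: +1·2° lon, +6·1° lat → SW at lon -38°, lat 46°.
Subsquare v=21, p=15: +21·0.0833333° lon, +15·0.0416667° lat → SW at lon -36.25°, lat 46.625°.
Cell spans 0.0833333° lon × 0.0416667° lat. NE corner is SW corner plus one full cell.
latitude 46.6667, longitude -36.1667.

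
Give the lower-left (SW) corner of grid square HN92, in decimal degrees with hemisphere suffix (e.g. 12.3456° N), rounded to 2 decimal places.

42.00° N, 22.00° W

Field H=7, N=13: +7·20° lon, +13·10° lat → SW at lon -40°, lat 40°.
Square 9, 2: +9·2° lon, +2·1° lat → SW at lon -22°, lat 42°.
latitude 42.00° N, longitude 22.00° W.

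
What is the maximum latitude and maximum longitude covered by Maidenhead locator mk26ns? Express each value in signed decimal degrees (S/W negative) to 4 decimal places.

16.7917, 65.1667

Field M=12, K=10: +12·20° lon, +10·10° lat → SW at lon 60°, lat 10°.
Square 2, 6: +2·2° lon, +6·1° lat → SW at lon 64°, lat 16°.
Subsquare n=13, s=18: +13·0.0833333° lon, +18·0.0416667° lat → SW at lon 65.0833°, lat 16.75°.
Cell spans 0.0833333° lon × 0.0416667° lat. NE corner is SW corner plus one full cell.
latitude 16.7917, longitude 65.1667.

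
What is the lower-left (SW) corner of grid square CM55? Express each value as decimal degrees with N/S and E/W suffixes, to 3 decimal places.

Field C=2, M=12: +2·20° lon, +12·10° lat → SW at lon -140°, lat 30°.
Square 5, 5: +5·2° lon, +5·1° lat → SW at lon -130°, lat 35°.
latitude 35.000° N, longitude 130.000° W.

35.000° N, 130.000° W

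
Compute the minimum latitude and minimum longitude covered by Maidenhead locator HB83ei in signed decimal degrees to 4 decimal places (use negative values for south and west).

Field H=7, B=1: +7·20° lon, +1·10° lat → SW at lon -40°, lat -80°.
Square 8, 3: +8·2° lon, +3·1° lat → SW at lon -24°, lat -77°.
Subsquare e=4, i=8: +4·0.0833333° lon, +8·0.0416667° lat → SW at lon -23.6667°, lat -76.6667°.
latitude -76.6667, longitude -23.6667.

-76.6667, -23.6667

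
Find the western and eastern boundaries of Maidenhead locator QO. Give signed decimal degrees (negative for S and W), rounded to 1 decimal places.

Field Q=16, O=14: +16·20° lon, +14·10° lat → SW at lon 140°, lat 50°.
Cell spans 20° lon × 10° lat.
west 140.0, east 160.0.

140.0, 160.0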